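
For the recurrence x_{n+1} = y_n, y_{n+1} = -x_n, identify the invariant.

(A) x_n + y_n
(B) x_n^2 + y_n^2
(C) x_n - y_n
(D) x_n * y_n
B

For the recurrence x_{n+1} = y_n, y_{n+1} = -x_n:

x_{n+1}^2 + y_{n+1}^2 = y_n^2 + (-x_n)^2 = x_n^2 + y_n^2
The sum of squares is conserved (like energy in a harmonic oscillator).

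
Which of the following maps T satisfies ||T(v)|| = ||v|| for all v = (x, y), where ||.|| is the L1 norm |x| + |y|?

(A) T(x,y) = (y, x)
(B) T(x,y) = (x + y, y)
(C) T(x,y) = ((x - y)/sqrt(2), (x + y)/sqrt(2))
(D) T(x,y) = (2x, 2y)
A

A transformation preserves a norm if ||T(v)|| = ||v|| for every v; a single vector where the norm changes rules an option out.

(A) T(x,y) = (y, x): preserves the norm -- it only permutes the coordinates and/or flips signs, which leaves |x| + |y| unchanged.
(B) T(x,y) = (x + y, y): v = (0, 1) has norm |0| + |1| = 1, but T(v) = (1, 1) has norm 2 -- not preserved.
(C) T(x,y) = ((x - y)/sqrt(2), (x + y)/sqrt(2)): v = (1, 0) has norm |1| + |0| = 1, but T(v) = (sqrt(2)/2, sqrt(2)/2) has norm sqrt(2) -- not preserved.
(D) T(x,y) = (2x, 2y): v = (1, 0) has norm |1| + |0| = 1, but T(v) = (2, 0) has norm 2 -- not preserved.

Therefore the answer is (A).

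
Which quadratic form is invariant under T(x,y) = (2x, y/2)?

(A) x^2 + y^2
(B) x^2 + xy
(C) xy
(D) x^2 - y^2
C

T multiplies x by 2 and divides y by 2.
Substitute the transformed coordinates into each option and compare with the original:
(A) x^2 + y^2  ->  (2x)^2 + (y/2)^2 = 4x^2 + y^2/4   [differs from x^2 + y^2: not invariant]
(B) x^2 + xy  ->  (2x)^2 + (2x)(y/2) = 4x^2 + xy   [differs from x^2 + xy: not invariant]
(C) xy  ->  (2x)(y/2) = xy   [equals xy: invariant]
(D) x^2 - y^2  ->  (2x)^2 - (y/2)^2 = 4x^2 - y^2/4   [differs from x^2 - y^2: not invariant]

Only option (C), xy, is unchanged by the transformation.
The factors 2 and 1/2 cancel only in the pure product xy.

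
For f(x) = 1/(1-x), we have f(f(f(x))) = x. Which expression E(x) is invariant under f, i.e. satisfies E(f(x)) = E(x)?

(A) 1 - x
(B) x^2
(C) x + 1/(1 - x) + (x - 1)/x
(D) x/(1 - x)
C

Replace x by f(x) = 1/(1 - x) in each option and simplify. As a quick numerical cross-check, also compare E(3) with E(f(3)) = E(-1/2).

(A) 1 - x  ->  1 - (1/(1 - x)) = x/(x - 1); check: E(3) = -2 but E(-1/2) = 3/2.   [not invariant]
(B) x^2  ->  (1/(1 - x))^2 = (x - 1)^(-2); check: E(3) = 9 but E(-1/2) = 1/4.   [not invariant]
(C) x + 1/(1 - x) + (x - 1)/x  ->  (1/(1 - x)) + 1/(1 - (1/(1 - x))) + ((1/(1 - x)) - 1)/(1/(1 - x)), which simplifies back to x + 1/(1 - x) + (x - 1)/x; check: E(3) = 19/6, E(-1/2) = 19/6.   [invariant]
(D) x/(1 - x)  ->  (1/(1 - x))/(1 - (1/(1 - x))) = -1/x; check: E(3) = -3/2 but E(-1/2) = -1/3.   [not invariant]

Only (C) is unchanged. Indeed f(f(x)) = 1/(1 - 1/(1-x)) = (1-x)/(-x) = (x-1)/x, so E(x) = x + f(x) + f(f(x)) is the sum over the whole 3-cycle; applying f just permutes the three terms cyclically (x -> f(x) -> f(f(x)) -> x), leaving the sum unchanged.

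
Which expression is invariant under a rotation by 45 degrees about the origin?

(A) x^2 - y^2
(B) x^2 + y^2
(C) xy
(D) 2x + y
B

A rotation by 45 degrees sends (x, y) to (sqrt(2)x/2 - sqrt(2)y/2, sqrt(2)x/2 + sqrt(2)y/2).
Substitute the transformed coordinates into each option and compare with the original:
(A) x^2 - y^2  ->  (sqrt(2)x/2 - sqrt(2)y/2)^2 - (sqrt(2)x/2 + sqrt(2)y/2)^2 = -2xy   [differs from x^2 - y^2: not invariant]
(B) x^2 + y^2  ->  (sqrt(2)x/2 - sqrt(2)y/2)^2 + (sqrt(2)x/2 + sqrt(2)y/2)^2 = x^2 + y^2   [equals x^2 + y^2: invariant]
(C) xy  ->  (sqrt(2)x/2 - sqrt(2)y/2)(sqrt(2)x/2 + sqrt(2)y/2) = x^2/2 - y^2/2   [differs from xy: not invariant]
(D) 2x + y  ->  2(sqrt(2)x/2 - sqrt(2)y/2) + (sqrt(2)x/2 + sqrt(2)y/2) = 3sqrt(2)x/2 - sqrt(2)y/2   [differs from 2x + y: not invariant]

Only option (B), x^2 + y^2, is unchanged by the transformation.
Geometrically, x^2 + y^2 is the squared distance from the origin, which every rotation about the origin preserves.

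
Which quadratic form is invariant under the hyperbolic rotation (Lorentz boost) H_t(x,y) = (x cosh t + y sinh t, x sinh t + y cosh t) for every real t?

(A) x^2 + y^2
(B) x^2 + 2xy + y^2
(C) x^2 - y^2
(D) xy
C

Write x' = x cosh t + y sinh t, y' = x sinh t + y cosh t and substitute into each option:
(A) x^2 + y^2: (x cosh t + y sinh t)^2 + (x sinh t + y cosh t)^2 = (x^2 + y^2)(cosh^2 t + sinh^2 t) + 4xy sinh t cosh t = (x^2 + y^2) cosh 2t + 2xy sinh 2t   [not invariant for t != 0]
(B) x^2 + 2xy + y^2: (x' + y')^2 with x' + y' = (x + y)(cosh t + sinh t) = (x + y)e^t, so it becomes (x + y)^2 e^(2t)   [not invariant for t != 0]
(C) x^2 - y^2: (x cosh t + y sinh t)^2 - (x sinh t + y cosh t)^2 = x^2(cosh^2 t - sinh^2 t) + 2xy(cosh t sinh t - sinh t cosh t) + y^2(sinh^2 t - cosh^2 t) = x^2 - y^2   [invariant, using cosh^2 t - sinh^2 t = 1]
(D) xy: (x cosh t + y sinh t)(x sinh t + y cosh t) = xy(cosh^2 t + sinh^2 t) + (x^2 + y^2) sinh t cosh t = xy cosh 2t + (x^2 + y^2)(sinh 2t)/2   [not invariant for t != 0]

Only (C) x^2 - y^2 is unchanged; it is the Minkowski form preserved by Lorentz boosts, just as x^2 + y^2 is preserved by ordinary rotations.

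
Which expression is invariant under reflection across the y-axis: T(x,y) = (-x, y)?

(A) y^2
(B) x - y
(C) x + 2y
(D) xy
A

The map is reflection across the y-axis: T(x,y) = (-x, y).
Substitute the transformed coordinates into each option and compare with the original:
(A) y^2  ->  (y)^2 = y^2   [equals y^2: invariant]
(B) x - y  ->  (-x) - (y) = -x - y   [differs from x - y: not invariant]
(C) x + 2y  ->  (-x) + 2(y) = -x + 2y   [differs from x + 2y: not invariant]
(D) xy  ->  (-x)(y) = -xy   [differs from xy: not invariant]

Only option (A), y^2, is unchanged by the transformation.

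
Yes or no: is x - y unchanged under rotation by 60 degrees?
No

Applying rotation by 60 degrees: x' = x*cos(60 degrees) - y*sin(60 degrees) = x/2 - sqrt(3)y/2, y' = x*sin(60 degrees) + y*cos(60 degrees) = sqrt(3)x/2 + y/2

Substituting into x - y:
(x/2 - sqrt(3)y/2) - (sqrt(3)x/2 + y/2)
= -sqrt(3)x/2 + x/2 - sqrt(3)y/2 - y/2

This differs from the original expression x - y, so it is NOT invariant.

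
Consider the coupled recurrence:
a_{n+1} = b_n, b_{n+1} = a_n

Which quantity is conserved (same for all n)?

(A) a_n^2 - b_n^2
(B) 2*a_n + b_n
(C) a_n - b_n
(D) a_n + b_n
D

Replace a_n by a_{n+1} = b_n and b_n by b_{n+1} = a_n in each option and simplify:
(A) a_n^2 - b_n^2  ->  (b_n)^2 - (a_n)^2 = -a_n^2 + b_n^2   [not conserved]
(B) 2*a_n + b_n  ->  2*(b_n) + (a_n) = a_n + 2*b_n   [not conserved]
(C) a_n - b_n  ->  (b_n) - (a_n) = -a_n + b_n   [not conserved]
(D) a_n + b_n  ->  (b_n) + (a_n) = a_n + b_n   [conserved]

Only (D) a_n + b_n returns to itself after one step, so it is the conserved quantity.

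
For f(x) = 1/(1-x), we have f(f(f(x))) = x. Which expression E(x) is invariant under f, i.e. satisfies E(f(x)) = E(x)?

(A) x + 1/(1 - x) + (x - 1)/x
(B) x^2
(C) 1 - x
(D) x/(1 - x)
A

Replace x by f(x) = 1/(1 - x) in each option and simplify. As a quick numerical cross-check, also compare E(5) with E(f(5)) = E(-1/4).

(A) x + 1/(1 - x) + (x - 1)/x  ->  (1/(1 - x)) + 1/(1 - (1/(1 - x))) + ((1/(1 - x)) - 1)/(1/(1 - x)), which simplifies back to x + 1/(1 - x) + (x - 1)/x; check: E(5) = 111/20, E(-1/4) = 111/20.   [invariant]
(B) x^2  ->  (1/(1 - x))^2 = (x - 1)^(-2); check: E(5) = 25 but E(-1/4) = 1/16.   [not invariant]
(C) 1 - x  ->  1 - (1/(1 - x)) = x/(x - 1); check: E(5) = -4 but E(-1/4) = 5/4.   [not invariant]
(D) x/(1 - x)  ->  (1/(1 - x))/(1 - (1/(1 - x))) = -1/x; check: E(5) = -5/4 but E(-1/4) = -1/5.   [not invariant]

Only (A) is unchanged. Indeed f(f(x)) = 1/(1 - 1/(1-x)) = (1-x)/(-x) = (x-1)/x, so E(x) = x + f(x) + f(f(x)) is the sum over the whole 3-cycle; applying f just permutes the three terms cyclically (x -> f(x) -> f(f(x)) -> x), leaving the sum unchanged.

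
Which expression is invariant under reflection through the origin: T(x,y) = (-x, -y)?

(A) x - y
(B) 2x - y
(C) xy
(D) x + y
C

The map is reflection through the origin: T(x,y) = (-x, -y).
Substitute the transformed coordinates into each option and compare with the original:
(A) x - y  ->  (-x) - (-y) = -x + y   [differs from x - y: not invariant]
(B) 2x - y  ->  2(-x) - (-y) = -2x + y   [differs from 2x - y: not invariant]
(C) xy  ->  (-x)(-y) = xy   [equals xy: invariant]
(D) x + y  ->  (-x) + (-y) = -x - y   [differs from x + y: not invariant]

Only option (C), xy, is unchanged by the transformation.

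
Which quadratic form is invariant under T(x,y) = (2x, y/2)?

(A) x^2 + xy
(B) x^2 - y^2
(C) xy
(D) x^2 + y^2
C

T multiplies x by 2 and divides y by 2.
Substitute the transformed coordinates into each option and compare with the original:
(A) x^2 + xy  ->  (2x)^2 + (2x)(y/2) = 4x^2 + xy   [differs from x^2 + xy: not invariant]
(B) x^2 - y^2  ->  (2x)^2 - (y/2)^2 = 4x^2 - y^2/4   [differs from x^2 - y^2: not invariant]
(C) xy  ->  (2x)(y/2) = xy   [equals xy: invariant]
(D) x^2 + y^2  ->  (2x)^2 + (y/2)^2 = 4x^2 + y^2/4   [differs from x^2 + y^2: not invariant]

Only option (C), xy, is unchanged by the transformation.
The factors 2 and 1/2 cancel only in the pure product xy.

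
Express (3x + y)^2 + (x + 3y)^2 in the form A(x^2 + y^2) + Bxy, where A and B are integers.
10(x^2 + y^2) + 12xy

Expanding: (3x + y)^2 = 9x^2 + 6xy + y^2
(x + 3y)^2 = x^2 + 6xy + 9y^2
Sum = (9+1)(x^2+y^2) + 12xy = 10(x^2 + y^2) + 12xy
This is symmetric in x and y.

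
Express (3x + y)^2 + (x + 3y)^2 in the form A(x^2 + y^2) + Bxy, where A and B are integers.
10(x^2 + y^2) + 12xy

Expanding: (3x + y)^2 = 9x^2 + 6xy + y^2
(x + 3y)^2 = x^2 + 6xy + 9y^2
Sum = (9+1)(x^2+y^2) + 12xy = 10(x^2 + y^2) + 12xy
This is symmetric in x and y.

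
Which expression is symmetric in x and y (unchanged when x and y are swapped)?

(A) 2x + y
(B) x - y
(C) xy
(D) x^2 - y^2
C

A symmetric expression is unchanged when the variables are permuted; here the transformation to test is the swap (x, y) -> (y, x).
Substitute the transformed coordinates into each option and compare with the original:
(A) 2x + y  ->  2(y) + (x) = x + 2y   [differs from 2x + y: not invariant]
(B) x - y  ->  (y) - (x) = -x + y   [differs from x - y: not invariant]
(C) xy  ->  (y)(x) = xy   [equals xy: invariant]
(D) x^2 - y^2  ->  (y)^2 - (x)^2 = -x^2 + y^2   [differs from x^2 - y^2: not invariant]

Only option (C), xy, is unchanged by the transformation.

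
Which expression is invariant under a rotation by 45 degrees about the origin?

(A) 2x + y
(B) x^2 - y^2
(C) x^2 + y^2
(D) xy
C

A rotation by 45 degrees sends (x, y) to (sqrt(2)x/2 - sqrt(2)y/2, sqrt(2)x/2 + sqrt(2)y/2).
Substitute the transformed coordinates into each option and compare with the original:
(A) 2x + y  ->  2(sqrt(2)x/2 - sqrt(2)y/2) + (sqrt(2)x/2 + sqrt(2)y/2) = 3sqrt(2)x/2 - sqrt(2)y/2   [differs from 2x + y: not invariant]
(B) x^2 - y^2  ->  (sqrt(2)x/2 - sqrt(2)y/2)^2 - (sqrt(2)x/2 + sqrt(2)y/2)^2 = -2xy   [differs from x^2 - y^2: not invariant]
(C) x^2 + y^2  ->  (sqrt(2)x/2 - sqrt(2)y/2)^2 + (sqrt(2)x/2 + sqrt(2)y/2)^2 = x^2 + y^2   [equals x^2 + y^2: invariant]
(D) xy  ->  (sqrt(2)x/2 - sqrt(2)y/2)(sqrt(2)x/2 + sqrt(2)y/2) = x^2/2 - y^2/2   [differs from xy: not invariant]

Only option (C), x^2 + y^2, is unchanged by the transformation.
Geometrically, x^2 + y^2 is the squared distance from the origin, which every rotation about the origin preserves.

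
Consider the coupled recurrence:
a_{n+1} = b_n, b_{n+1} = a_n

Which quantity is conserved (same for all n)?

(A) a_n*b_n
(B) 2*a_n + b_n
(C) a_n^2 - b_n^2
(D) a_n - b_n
A

Replace a_n by a_{n+1} = b_n and b_n by b_{n+1} = a_n in each option and simplify:
(A) a_n*b_n  ->  (b_n)*(a_n) = a_n*b_n   [conserved]
(B) 2*a_n + b_n  ->  2*(b_n) + (a_n) = a_n + 2*b_n   [not conserved]
(C) a_n^2 - b_n^2  ->  (b_n)^2 - (a_n)^2 = -a_n^2 + b_n^2   [not conserved]
(D) a_n - b_n  ->  (b_n) - (a_n) = -a_n + b_n   [not conserved]

Only (A) a_n*b_n returns to itself after one step, so it is the conserved quantity.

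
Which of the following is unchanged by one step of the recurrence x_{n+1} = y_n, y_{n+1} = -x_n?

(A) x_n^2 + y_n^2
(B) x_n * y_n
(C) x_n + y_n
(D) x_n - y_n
A

For the recurrence x_{n+1} = y_n, y_{n+1} = -x_n:

x_{n+1}^2 + y_{n+1}^2 = y_n^2 + (-x_n)^2 = x_n^2 + y_n^2
The sum of squares is conserved (like energy in a harmonic oscillator).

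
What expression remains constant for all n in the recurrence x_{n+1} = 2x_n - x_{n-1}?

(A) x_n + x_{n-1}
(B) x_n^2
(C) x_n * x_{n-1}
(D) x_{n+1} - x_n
D

For the recurrence x_{n+1} = 2x_n - x_{n-1}:

If x_{n+1} = 2x_n - x_{n-1}, then:
x_{n+1} - x_n = x_n - x_{n-1}
The first difference is constant throughout the sequence.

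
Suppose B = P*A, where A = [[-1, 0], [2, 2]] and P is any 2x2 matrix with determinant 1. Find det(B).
-2

By the multiplicative property of determinants, det(B) = det(P*A) = det(P) * det(A) = det(A),
so the determinant is invariant under multiplication by any determinant-1 matrix; we just need det(A).

det(A) = (-1)(2) - (0)(2) = -2 - 0 = -2

Therefore det(B) = 1 * (-2) = -2.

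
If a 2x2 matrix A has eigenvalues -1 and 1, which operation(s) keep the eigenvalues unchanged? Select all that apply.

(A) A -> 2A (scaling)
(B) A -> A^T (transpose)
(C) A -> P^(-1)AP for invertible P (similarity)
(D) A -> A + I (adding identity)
B and C

Eigenvalues are preserved by:
1. Similarity transformations: A -> P^(-1)AP (same characteristic polynomial)
2. Transpose: A^T has the same eigenvalues as A

Eigenvalues are NOT preserved by:
- Adding identity: eigenvalues become -1+1, 1+1
- Scaling: eigenvalues become -2, 2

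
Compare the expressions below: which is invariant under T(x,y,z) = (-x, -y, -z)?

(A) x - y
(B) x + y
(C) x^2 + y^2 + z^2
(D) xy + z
C

Apply T(x,y,z) = (-x, -y, -z) to each option, i.e. replace (x, y, z) by the transformed coordinates.
Substitute the transformed coordinates into each option and compare with the original:
(A) x - y  ->  (-x) - (-y) = -x + y   [differs from x - y: not invariant]
(B) x + y  ->  (-x) + (-y) = -x - y   [differs from x + y: not invariant]
(C) x^2 + y^2 + z^2  ->  (-x)^2 + (-y)^2 + (-z)^2 = x^2 + y^2 + z^2   [equals x^2 + y^2 + z^2: invariant]
(D) xy + z  ->  (-x)(-y) + (-z) = xy - z   [differs from xy + z: not invariant]

Only option (C), x^2 + y^2 + z^2, is unchanged by the transformation.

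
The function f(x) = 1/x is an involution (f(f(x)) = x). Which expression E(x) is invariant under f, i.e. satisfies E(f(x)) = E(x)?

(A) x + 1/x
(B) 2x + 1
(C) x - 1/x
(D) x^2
A

Replace x by f(x) = 1/x in each option and simplify. As a quick numerical cross-check, also compare E(3) with E(f(3)) = E(1/3).

(A) x + 1/x  ->  (1/x) + 1/(1/x), which simplifies back to x + 1/x; check: E(3) = 10/3, E(1/3) = 10/3.   [invariant]
(B) 2x + 1  ->  2(1/x) + 1 = (x + 2)/x; check: E(3) = 7 but E(1/3) = 5/3.   [not invariant]
(C) x - 1/x  ->  (1/x) - 1/(1/x) = -x + 1/x; check: E(3) = 8/3 but E(1/3) = -8/3.   [not invariant]
(D) x^2  ->  (1/x)^2 = x^(-2); check: E(3) = 9 but E(1/3) = 1/9.   [not invariant]

Only (A) is unchanged. E is symmetric under swapping x with f(x) = 1/x, which is exactly what an involution does.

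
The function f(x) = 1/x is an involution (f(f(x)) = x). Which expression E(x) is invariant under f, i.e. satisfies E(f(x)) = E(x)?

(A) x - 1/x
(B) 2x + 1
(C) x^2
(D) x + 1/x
D

Replace x by f(x) = 1/x in each option and simplify. As a quick numerical cross-check, also compare E(3) with E(f(3)) = E(1/3).

(A) x - 1/x  ->  (1/x) - 1/(1/x) = -x + 1/x; check: E(3) = 8/3 but E(1/3) = -8/3.   [not invariant]
(B) 2x + 1  ->  2(1/x) + 1 = (x + 2)/x; check: E(3) = 7 but E(1/3) = 5/3.   [not invariant]
(C) x^2  ->  (1/x)^2 = x^(-2); check: E(3) = 9 but E(1/3) = 1/9.   [not invariant]
(D) x + 1/x  ->  (1/x) + 1/(1/x), which simplifies back to x + 1/x; check: E(3) = 10/3, E(1/3) = 10/3.   [invariant]

Only (D) is unchanged. E is symmetric under swapping x with f(x) = 1/x, which is exactly what an involution does.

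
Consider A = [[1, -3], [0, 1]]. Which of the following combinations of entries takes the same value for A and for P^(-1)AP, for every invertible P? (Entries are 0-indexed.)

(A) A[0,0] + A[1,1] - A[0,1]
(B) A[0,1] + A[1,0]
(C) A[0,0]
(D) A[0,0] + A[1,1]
D

A[0,0] + A[1,1] is the trace of A. By the cyclic property of the trace, tr(P^(-1)AP) = tr(APP^(-1)) = tr(A), so it is the same for every matrix similar to A.

The other combinations are not similarity invariants. For example, take P = [[1, 1], [1, 2]] (det P = 1), so P^(-1) = [[2, -1], [-1, 1]] and
B = P^(-1)AP = [[-5, -12], [3, 7]].
Evaluating each option on A and on B:
(A) A[0,0] + A[1,1] - A[0,1]: 5 for A, 14 for B -> changes
(B) A[0,1] + A[1,0]: -3 for A, -9 for B -> changes
(C) A[0,0]: 1 for A, -5 for B -> changes
(D) A[0,0] + A[1,1]: 2 for A, 2 for B -> unchanged

Only (D) A[0,0] + A[1,1] = 2 survives (and it does so for every P, not just this one), so it is the invariant.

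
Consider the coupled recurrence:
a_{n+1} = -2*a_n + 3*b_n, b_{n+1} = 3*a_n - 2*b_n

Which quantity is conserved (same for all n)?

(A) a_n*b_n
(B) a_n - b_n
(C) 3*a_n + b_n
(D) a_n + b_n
D

Replace a_n by a_{n+1} = -2*a_n + 3*b_n and b_n by b_{n+1} = 3*a_n - 2*b_n in each option and simplify:
(A) a_n*b_n  ->  (-2*a_n + 3*b_n)*(3*a_n - 2*b_n) = -6*a_n^2 + 13*a_n*b_n - 6*b_n^2   [not conserved]
(B) a_n - b_n  ->  (-2*a_n + 3*b_n) - (3*a_n - 2*b_n) = -5*a_n + 5*b_n   [not conserved]
(C) 3*a_n + b_n  ->  3*(-2*a_n + 3*b_n) + (3*a_n - 2*b_n) = -3*a_n + 7*b_n   [not conserved]
(D) a_n + b_n  ->  (-2*a_n + 3*b_n) + (3*a_n - 2*b_n) = a_n + b_n   [conserved]

Only (D) a_n + b_n returns to itself after one step, so it is the conserved quantity.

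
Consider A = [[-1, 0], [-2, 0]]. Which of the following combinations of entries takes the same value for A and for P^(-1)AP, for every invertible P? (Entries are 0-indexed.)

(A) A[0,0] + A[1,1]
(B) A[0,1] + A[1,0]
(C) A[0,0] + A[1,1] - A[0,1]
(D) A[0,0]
A

A[0,0] + A[1,1] is the trace of A. By the cyclic property of the trace, tr(P^(-1)AP) = tr(APP^(-1)) = tr(A), so it is the same for every matrix similar to A.

The other combinations are not similarity invariants. For example, take P = [[1, 1], [0, 1]] (det P = 1), so P^(-1) = [[1, -1], [0, 1]] and
B = P^(-1)AP = [[1, 1], [-2, -2]].
Evaluating each option on A and on B:
(A) A[0,0] + A[1,1]: -1 for A, -1 for B -> unchanged
(B) A[0,1] + A[1,0]: -2 for A, -1 for B -> changes
(C) A[0,0] + A[1,1] - A[0,1]: -1 for A, -2 for B -> changes
(D) A[0,0]: -1 for A, 1 for B -> changes

Only (A) A[0,0] + A[1,1] = -1 survives (and it does so for every P, not just this one), so it is the invariant.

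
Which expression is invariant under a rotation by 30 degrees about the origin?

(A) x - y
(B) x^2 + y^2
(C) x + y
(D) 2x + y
B

A rotation by 30 degrees sends (x, y) to (sqrt(3)x/2 - y/2, x/2 + sqrt(3)y/2).
Substitute the transformed coordinates into each option and compare with the original:
(A) x - y  ->  (sqrt(3)x/2 - y/2) - (x/2 + sqrt(3)y/2) = -x/2 + sqrt(3)x/2 - sqrt(3)y/2 - y/2   [differs from x - y: not invariant]
(B) x^2 + y^2  ->  (sqrt(3)x/2 - y/2)^2 + (x/2 + sqrt(3)y/2)^2 = x^2 + y^2   [equals x^2 + y^2: invariant]
(C) x + y  ->  (sqrt(3)x/2 - y/2) + (x/2 + sqrt(3)y/2) = x/2 + sqrt(3)x/2 - y/2 + sqrt(3)y/2   [differs from x + y: not invariant]
(D) 2x + y  ->  2(sqrt(3)x/2 - y/2) + (x/2 + sqrt(3)y/2) = x/2 + sqrt(3)x - y + sqrt(3)y/2   [differs from 2x + y: not invariant]

Only option (B), x^2 + y^2, is unchanged by the transformation.
Geometrically, x^2 + y^2 is the squared distance from the origin, which every rotation about the origin preserves.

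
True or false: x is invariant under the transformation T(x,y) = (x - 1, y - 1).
False

Substitute T(x,y) = (x - 1, y - 1) into the expression and compare with the original.

Original: x
After applying T: (x - 1) = x - 1

This differs from the original x (difference: -1), so the expression is NOT invariant.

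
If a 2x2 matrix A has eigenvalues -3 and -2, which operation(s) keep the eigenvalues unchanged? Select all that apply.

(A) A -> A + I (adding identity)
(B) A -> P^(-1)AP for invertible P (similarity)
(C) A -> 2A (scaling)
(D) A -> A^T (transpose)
B and D

Eigenvalues are preserved by:
1. Similarity transformations: A -> P^(-1)AP (same characteristic polynomial)
2. Transpose: A^T has the same eigenvalues as A

Eigenvalues are NOT preserved by:
- Adding identity: eigenvalues become -3+1, -2+1
- Scaling: eigenvalues become -6, -4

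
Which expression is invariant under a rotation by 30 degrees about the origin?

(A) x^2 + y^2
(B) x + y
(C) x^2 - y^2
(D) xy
A

A rotation by 30 degrees sends (x, y) to (sqrt(3)x/2 - y/2, x/2 + sqrt(3)y/2).
Substitute the transformed coordinates into each option and compare with the original:
(A) x^2 + y^2  ->  (sqrt(3)x/2 - y/2)^2 + (x/2 + sqrt(3)y/2)^2 = x^2 + y^2   [equals x^2 + y^2: invariant]
(B) x + y  ->  (sqrt(3)x/2 - y/2) + (x/2 + sqrt(3)y/2) = x/2 + sqrt(3)x/2 - y/2 + sqrt(3)y/2   [differs from x + y: not invariant]
(C) x^2 - y^2  ->  (sqrt(3)x/2 - y/2)^2 - (x/2 + sqrt(3)y/2)^2 = x^2/2 - sqrt(3)xy - y^2/2   [differs from x^2 - y^2: not invariant]
(D) xy  ->  (sqrt(3)x/2 - y/2)(x/2 + sqrt(3)y/2) = sqrt(3)x^2/4 + xy/2 - sqrt(3)y^2/4   [differs from xy: not invariant]

Only option (A), x^2 + y^2, is unchanged by the transformation.
Geometrically, x^2 + y^2 is the squared distance from the origin, which every rotation about the origin preserves.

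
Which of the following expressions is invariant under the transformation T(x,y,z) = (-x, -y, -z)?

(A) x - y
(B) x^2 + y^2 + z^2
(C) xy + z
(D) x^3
B

Apply T(x,y,z) = (-x, -y, -z) to each option, i.e. replace (x, y, z) by the transformed coordinates.
Substitute the transformed coordinates into each option and compare with the original:
(A) x - y  ->  (-x) - (-y) = -x + y   [differs from x - y: not invariant]
(B) x^2 + y^2 + z^2  ->  (-x)^2 + (-y)^2 + (-z)^2 = x^2 + y^2 + z^2   [equals x^2 + y^2 + z^2: invariant]
(C) xy + z  ->  (-x)(-y) + (-z) = xy - z   [differs from xy + z: not invariant]
(D) x^3  ->  (-x)^3 = -x^3   [differs from x^3: not invariant]

Only option (B), x^2 + y^2 + z^2, is unchanged by the transformation.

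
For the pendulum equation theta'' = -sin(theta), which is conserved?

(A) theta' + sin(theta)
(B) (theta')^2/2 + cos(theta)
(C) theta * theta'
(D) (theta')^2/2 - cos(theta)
D

A first integral I satisfies dI/dt = 0 along every solution. Differentiate each option and use the equation of motion:
(A) d/dt[theta' + sin(theta)] = theta'' + cos(theta) theta' = -sin(theta) + theta' cos(theta), not identically 0
(B) d/dt[(theta')^2/2 + cos(theta)] = theta' theta'' - sin(theta) theta' = -2 theta' sin(theta), not identically 0
(C) d/dt[theta * theta'] = (theta')^2 + theta theta'' = (theta')^2 - theta sin(theta), not identically 0
(D) d/dt[(theta')^2/2 - cos(theta)] = theta' theta'' + sin(theta) theta' = theta'(-sin(theta)) + theta' sin(theta) = 0

Only (D) has zero time-derivative. This is the total energy: kinetic (theta')^2/2 plus potential -cos(theta).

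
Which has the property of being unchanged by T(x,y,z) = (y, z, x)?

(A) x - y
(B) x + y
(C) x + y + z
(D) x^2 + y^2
C

Apply T(x,y,z) = (y, z, x) to each option, i.e. replace (x, y, z) by the transformed coordinates.
Substitute the transformed coordinates into each option and compare with the original:
(A) x - y  ->  (y) - (z) = y - z   [differs from x - y: not invariant]
(B) x + y  ->  (y) + (z) = y + z   [differs from x + y: not invariant]
(C) x + y + z  ->  (y) + (z) + (x) = x + y + z   [equals x + y + z: invariant]
(D) x^2 + y^2  ->  (y)^2 + (z)^2 = y^2 + z^2   [differs from x^2 + y^2: not invariant]

Only option (C), x + y + z, is unchanged by the transformation.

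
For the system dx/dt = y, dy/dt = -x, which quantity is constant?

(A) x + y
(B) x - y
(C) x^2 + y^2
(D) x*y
C

A first integral I satisfies dI/dt = 0 along every solution. Differentiate each option and use the equation of motion:
(A) d/dt[x + y] = y + (-x) = y - x, not identically 0
(B) d/dt[x - y] = y - (-x) = x + y, not identically 0
(C) d/dt[x^2 + y^2] = 2x*dx/dt + 2y*dy/dt = 2x*y + 2y*(-x) = 0
(D) d/dt[x*y] = (dx/dt)y + x(dy/dt) = y^2 - x^2, not identically 0

Only (C) has zero time-derivative. So x^2 + y^2 (the squared radius; trajectories are circles) is the conserved quantity.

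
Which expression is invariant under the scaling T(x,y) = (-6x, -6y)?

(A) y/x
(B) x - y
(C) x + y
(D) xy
A

Under the uniform scaling T(x,y) = (-6x, -6y):
Substitute the transformed coordinates into each option and compare with the original:
(A) y/x  ->  (-6y)/(-6x) = y/x   [equals y/x: invariant]
(B) x - y  ->  (-6x) - (-6y) = -6x + 6y   [differs from x - y: not invariant]
(C) x + y  ->  (-6x) + (-6y) = -6x - 6y   [differs from x + y: not invariant]
(D) xy  ->  (-6x)(-6y) = 36xy   [differs from xy: not invariant]

Only option (A), y/x, is unchanged by the transformation.
The common factor -6 cancels in a ratio of coordinates, while sums, products and sums of squares pick up factors of -6 or 36.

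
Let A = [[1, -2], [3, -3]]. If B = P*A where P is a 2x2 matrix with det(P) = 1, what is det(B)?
3

By the multiplicative property of determinants, det(B) = det(P*A) = det(P) * det(A) = det(A),
so the determinant is invariant under multiplication by any determinant-1 matrix; we just need det(A).

det(A) = (1)(-3) - (-2)(3) = -3 - (-6) = 3

Therefore det(B) = 1 * 3 = 3.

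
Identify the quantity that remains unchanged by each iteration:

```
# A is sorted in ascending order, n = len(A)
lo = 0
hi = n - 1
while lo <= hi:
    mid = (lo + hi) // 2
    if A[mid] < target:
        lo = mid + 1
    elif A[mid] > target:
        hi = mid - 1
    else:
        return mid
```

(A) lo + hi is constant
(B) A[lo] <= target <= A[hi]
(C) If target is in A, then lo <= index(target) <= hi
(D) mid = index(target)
C

A loop invariant must hold before the first iteration and be re-established by every execution of the body.

(C) If target is in A, then lo <= index(target) <= hi: Before the loop [lo, hi] = [0, n-1] covers every index. When A[mid] < target, sortedness puts target strictly to the right of mid, so setting lo = mid + 1 keeps index(target) in [lo, hi]; symmetrically for hi = mid - 1. Hence 'if target is in A then lo <= index(target) <= hi' holds after every iteration, and when lo > hi it proves target is absent.

The other options fail:
(A) lo + hi is constant: each iteration moves exactly one of lo, hi, so lo + hi changes (e.g. 0 + (n-1) becomes (mid+1) + (n-1)).
(B) A[lo] <= target <= A[hi]: fails when target is not in A (e.g. target < A[0] already violates it before the loop), so it is not maintained in general.
(D) mid = index(target): mid is just the current probe; it equals index(target) only on the iteration that returns.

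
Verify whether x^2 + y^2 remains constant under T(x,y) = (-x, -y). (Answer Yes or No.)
Yes

Substitute T(x,y) = (-x, -y) into the expression and compare with the original.

Original: x^2 + y^2
After applying T: (-x)^2 + (-y)^2 = x^2 + y^2

This is identical to the original x^2 + y^2, so the expression is invariant.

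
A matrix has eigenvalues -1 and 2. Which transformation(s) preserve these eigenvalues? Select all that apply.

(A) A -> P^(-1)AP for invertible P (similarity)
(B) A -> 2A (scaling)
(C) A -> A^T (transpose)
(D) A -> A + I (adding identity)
A and C

Eigenvalues are preserved by:
1. Similarity transformations: A -> P^(-1)AP (same characteristic polynomial)
2. Transpose: A^T has the same eigenvalues as A

Eigenvalues are NOT preserved by:
- Adding identity: eigenvalues become -1+1, 2+1
- Scaling: eigenvalues become -2, 4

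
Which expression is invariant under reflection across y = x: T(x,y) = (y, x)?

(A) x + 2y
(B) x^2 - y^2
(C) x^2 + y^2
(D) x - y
C

The map is reflection across y = x: T(x,y) = (y, x).
Substitute the transformed coordinates into each option and compare with the original:
(A) x + 2y  ->  (y) + 2(x) = 2x + y   [differs from x + 2y: not invariant]
(B) x^2 - y^2  ->  (y)^2 - (x)^2 = -x^2 + y^2   [differs from x^2 - y^2: not invariant]
(C) x^2 + y^2  ->  (y)^2 + (x)^2 = x^2 + y^2   [equals x^2 + y^2: invariant]
(D) x - y  ->  (y) - (x) = -x + y   [differs from x - y: not invariant]

Only option (C), x^2 + y^2, is unchanged by the transformation.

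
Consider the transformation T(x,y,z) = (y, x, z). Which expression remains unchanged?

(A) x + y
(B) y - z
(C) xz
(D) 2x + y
A

Apply T(x,y,z) = (y, x, z) to each option, i.e. replace (x, y, z) by the transformed coordinates.
Substitute the transformed coordinates into each option and compare with the original:
(A) x + y  ->  (y) + (x) = x + y   [equals x + y: invariant]
(B) y - z  ->  (x) - (z) = x - z   [differs from y - z: not invariant]
(C) xz  ->  (y)(z) = yz   [differs from xz: not invariant]
(D) 2x + y  ->  2(y) + (x) = x + 2y   [differs from 2x + y: not invariant]

Only option (A), x + y, is unchanged by the transformation.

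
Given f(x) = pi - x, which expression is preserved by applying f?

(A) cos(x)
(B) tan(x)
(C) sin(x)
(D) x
C

For f(x) = pi - x:
sin(pi - x) = sin(x), so sine is invariant under this transformation.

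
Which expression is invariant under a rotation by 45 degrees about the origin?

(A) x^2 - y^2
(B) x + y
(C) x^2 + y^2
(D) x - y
C

A rotation by 45 degrees sends (x, y) to (sqrt(2)x/2 - sqrt(2)y/2, sqrt(2)x/2 + sqrt(2)y/2).
Substitute the transformed coordinates into each option and compare with the original:
(A) x^2 - y^2  ->  (sqrt(2)x/2 - sqrt(2)y/2)^2 - (sqrt(2)x/2 + sqrt(2)y/2)^2 = -2xy   [differs from x^2 - y^2: not invariant]
(B) x + y  ->  (sqrt(2)x/2 - sqrt(2)y/2) + (sqrt(2)x/2 + sqrt(2)y/2) = sqrt(2)x   [differs from x + y: not invariant]
(C) x^2 + y^2  ->  (sqrt(2)x/2 - sqrt(2)y/2)^2 + (sqrt(2)x/2 + sqrt(2)y/2)^2 = x^2 + y^2   [equals x^2 + y^2: invariant]
(D) x - y  ->  (sqrt(2)x/2 - sqrt(2)y/2) - (sqrt(2)x/2 + sqrt(2)y/2) = -sqrt(2)y   [differs from x - y: not invariant]

Only option (C), x^2 + y^2, is unchanged by the transformation.
Geometrically, x^2 + y^2 is the squared distance from the origin, which every rotation about the origin preserves.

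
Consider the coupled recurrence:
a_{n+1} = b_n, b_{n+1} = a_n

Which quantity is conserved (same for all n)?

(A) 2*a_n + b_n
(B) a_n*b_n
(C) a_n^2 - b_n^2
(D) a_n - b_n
B

Replace a_n by a_{n+1} = b_n and b_n by b_{n+1} = a_n in each option and simplify:
(A) 2*a_n + b_n  ->  2*(b_n) + (a_n) = a_n + 2*b_n   [not conserved]
(B) a_n*b_n  ->  (b_n)*(a_n) = a_n*b_n   [conserved]
(C) a_n^2 - b_n^2  ->  (b_n)^2 - (a_n)^2 = -a_n^2 + b_n^2   [not conserved]
(D) a_n - b_n  ->  (b_n) - (a_n) = -a_n + b_n   [not conserved]

Only (B) a_n*b_n returns to itself after one step, so it is the conserved quantity.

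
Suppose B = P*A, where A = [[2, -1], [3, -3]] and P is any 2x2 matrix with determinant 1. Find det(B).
-3

By the multiplicative property of determinants, det(B) = det(P*A) = det(P) * det(A) = det(A),
so the determinant is invariant under multiplication by any determinant-1 matrix; we just need det(A).

det(A) = (2)(-3) - (-1)(3) = -6 - (-3) = -3

Therefore det(B) = 1 * (-3) = -3.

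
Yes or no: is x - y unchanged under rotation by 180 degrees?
No

Applying rotation by 180 degrees: x' = x*cos(180 degrees) - y*sin(180 degrees) = -x, y' = x*sin(180 degrees) + y*cos(180 degrees) = -y

Substituting into x - y:
(-x) - (-y)
= -x + y

This differs from the original expression x - y, so it is NOT invariant.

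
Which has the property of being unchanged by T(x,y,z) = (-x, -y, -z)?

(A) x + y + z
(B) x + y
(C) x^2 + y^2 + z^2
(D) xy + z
C

Apply T(x,y,z) = (-x, -y, -z) to each option, i.e. replace (x, y, z) by the transformed coordinates.
Substitute the transformed coordinates into each option and compare with the original:
(A) x + y + z  ->  (-x) + (-y) + (-z) = -x - y - z   [differs from x + y + z: not invariant]
(B) x + y  ->  (-x) + (-y) = -x - y   [differs from x + y: not invariant]
(C) x^2 + y^2 + z^2  ->  (-x)^2 + (-y)^2 + (-z)^2 = x^2 + y^2 + z^2   [equals x^2 + y^2 + z^2: invariant]
(D) xy + z  ->  (-x)(-y) + (-z) = xy - z   [differs from xy + z: not invariant]

Only option (C), x^2 + y^2 + z^2, is unchanged by the transformation.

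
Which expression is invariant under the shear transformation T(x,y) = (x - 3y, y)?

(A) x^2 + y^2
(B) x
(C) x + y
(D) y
D

Under the shear T(x,y) = (x - 3y, y):
Substitute the transformed coordinates into each option and compare with the original:
(A) x^2 + y^2  ->  (x - 3y)^2 + (y)^2 = x^2 - 6xy + 10y^2   [differs from x^2 + y^2: not invariant]
(B) x  ->  (x - 3y) = x - 3y   [differs from x: not invariant]
(C) x + y  ->  (x - 3y) + (y) = x - 2y   [differs from x + y: not invariant]
(D) y  ->  (y) = y   [equals y: invariant]

Only option (D), y, is unchanged by the transformation.
A horizontal shear moves points parallel to the x-axis, so the y-coordinate (and any function of y alone) is unchanged.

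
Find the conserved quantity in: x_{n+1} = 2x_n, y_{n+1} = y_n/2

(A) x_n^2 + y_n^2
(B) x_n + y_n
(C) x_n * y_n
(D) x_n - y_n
C

For the recurrence x_{n+1} = 2x_n, y_{n+1} = y_n/2:

x_{n+1} * y_{n+1} = (2x_n) * (y_n/2) = x_n * y_n
The product is conserved.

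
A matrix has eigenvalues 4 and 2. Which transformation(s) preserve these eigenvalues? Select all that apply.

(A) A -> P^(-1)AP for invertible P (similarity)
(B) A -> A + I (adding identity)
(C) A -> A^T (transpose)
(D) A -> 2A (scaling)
A and C

Eigenvalues are preserved by:
1. Similarity transformations: A -> P^(-1)AP (same characteristic polynomial)
2. Transpose: A^T has the same eigenvalues as A

Eigenvalues are NOT preserved by:
- Adding identity: eigenvalues become 4+1, 2+1
- Scaling: eigenvalues become 8, 4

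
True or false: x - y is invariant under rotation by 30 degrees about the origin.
False

Applying rotation by 30 degrees: x' = x*cos(30 degrees) - y*sin(30 degrees) = sqrt(3)x/2 - y/2, y' = x*sin(30 degrees) + y*cos(30 degrees) = x/2 + sqrt(3)y/2

Substituting into x - y:
(sqrt(3)x/2 - y/2) - (x/2 + sqrt(3)y/2)
= -x/2 + sqrt(3)x/2 - sqrt(3)y/2 - y/2

This differs from the original expression x - y, so it is NOT invariant.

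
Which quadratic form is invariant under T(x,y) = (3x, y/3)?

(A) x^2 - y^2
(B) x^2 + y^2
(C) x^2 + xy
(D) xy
D

T multiplies x by 3 and divides y by 3.
Substitute the transformed coordinates into each option and compare with the original:
(A) x^2 - y^2  ->  (3x)^2 - (y/3)^2 = 9x^2 - y^2/9   [differs from x^2 - y^2: not invariant]
(B) x^2 + y^2  ->  (3x)^2 + (y/3)^2 = 9x^2 + y^2/9   [differs from x^2 + y^2: not invariant]
(C) x^2 + xy  ->  (3x)^2 + (3x)(y/3) = 9x^2 + xy   [differs from x^2 + xy: not invariant]
(D) xy  ->  (3x)(y/3) = xy   [equals xy: invariant]

Only option (D), xy, is unchanged by the transformation.
The factors 3 and 1/3 cancel only in the pure product xy.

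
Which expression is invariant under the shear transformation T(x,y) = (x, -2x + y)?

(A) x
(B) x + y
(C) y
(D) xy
A

Under the shear T(x,y) = (x, -2x + y):
Substitute the transformed coordinates into each option and compare with the original:
(A) x  ->  (x) = x   [equals x: invariant]
(B) x + y  ->  (x) + (-2x + y) = -x + y   [differs from x + y: not invariant]
(C) y  ->  (-2x + y) = -2x + y   [differs from y: not invariant]
(D) xy  ->  (x)(-2x + y) = -2x^2 + xy   [differs from xy: not invariant]

Only option (A), x, is unchanged by the transformation.
A vertical shear moves points parallel to the y-axis, so the x-coordinate (and any function of x alone) is unchanged.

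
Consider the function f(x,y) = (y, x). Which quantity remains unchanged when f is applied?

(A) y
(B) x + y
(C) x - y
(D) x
B

For f(x,y) = (y, x):
After applying f: x' = y, y' = x. So x' + y' = y + x = x + y.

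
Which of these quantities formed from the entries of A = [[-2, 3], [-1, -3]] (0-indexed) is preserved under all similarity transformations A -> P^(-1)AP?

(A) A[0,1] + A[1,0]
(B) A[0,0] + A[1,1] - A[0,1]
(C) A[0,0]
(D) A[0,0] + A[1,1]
D

A[0,0] + A[1,1] is the trace of A. By the cyclic property of the trace, tr(P^(-1)AP) = tr(APP^(-1)) = tr(A), so it is the same for every matrix similar to A.

The other combinations are not similarity invariants. For example, take P = [[1, 1], [0, 1]] (det P = 1), so P^(-1) = [[1, -1], [0, 1]] and
B = P^(-1)AP = [[-1, 5], [-1, -4]].
Evaluating each option on A and on B:
(A) A[0,1] + A[1,0]: 2 for A, 4 for B -> changes
(B) A[0,0] + A[1,1] - A[0,1]: -8 for A, -10 for B -> changes
(C) A[0,0]: -2 for A, -1 for B -> changes
(D) A[0,0] + A[1,1]: -5 for A, -5 for B -> unchanged

Only (D) A[0,0] + A[1,1] = -5 survives (and it does so for every P, not just this one), so it is the invariant.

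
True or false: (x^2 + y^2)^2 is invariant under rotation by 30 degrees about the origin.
True

Applying rotation by 30 degrees: x' = x*cos(30 degrees) - y*sin(30 degrees) = sqrt(3)x/2 - y/2, y' = x*sin(30 degrees) + y*cos(30 degrees) = x/2 + sqrt(3)y/2

Substituting into (x^2 + y^2)^2:
((sqrt(3)x/2 - y/2)^2 + (x/2 + sqrt(3)y/2)^2)^2
= x^4 + 2x^2y^2 + y^4 = (x^2 + y^2)^2

This equals the original expression (x^2 + y^2)^2, so it IS invariant.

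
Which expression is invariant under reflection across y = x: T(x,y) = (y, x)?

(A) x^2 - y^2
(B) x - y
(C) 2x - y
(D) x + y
D

The map is reflection across y = x: T(x,y) = (y, x).
Substitute the transformed coordinates into each option and compare with the original:
(A) x^2 - y^2  ->  (y)^2 - (x)^2 = -x^2 + y^2   [differs from x^2 - y^2: not invariant]
(B) x - y  ->  (y) - (x) = -x + y   [differs from x - y: not invariant]
(C) 2x - y  ->  2(y) - (x) = -x + 2y   [differs from 2x - y: not invariant]
(D) x + y  ->  (y) + (x) = x + y   [equals x + y: invariant]

Only option (D), x + y, is unchanged by the transformation.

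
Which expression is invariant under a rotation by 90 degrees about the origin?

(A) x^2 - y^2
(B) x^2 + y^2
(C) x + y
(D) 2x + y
B

A rotation by 90 degrees sends (x, y) to (-y, x).
Substitute the transformed coordinates into each option and compare with the original:
(A) x^2 - y^2  ->  (-y)^2 - (x)^2 = -x^2 + y^2   [differs from x^2 - y^2: not invariant]
(B) x^2 + y^2  ->  (-y)^2 + (x)^2 = x^2 + y^2   [equals x^2 + y^2: invariant]
(C) x + y  ->  (-y) + (x) = x - y   [differs from x + y: not invariant]
(D) 2x + y  ->  2(-y) + (x) = x - 2y   [differs from 2x + y: not invariant]

Only option (B), x^2 + y^2, is unchanged by the transformation.
Geometrically, x^2 + y^2 is the squared distance from the origin, which every rotation about the origin preserves.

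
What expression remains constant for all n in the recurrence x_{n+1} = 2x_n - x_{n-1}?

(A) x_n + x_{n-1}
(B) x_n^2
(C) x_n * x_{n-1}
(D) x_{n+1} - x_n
D

For the recurrence x_{n+1} = 2x_n - x_{n-1}:

If x_{n+1} = 2x_n - x_{n-1}, then:
x_{n+1} - x_n = x_n - x_{n-1}
The first difference is constant throughout the sequence.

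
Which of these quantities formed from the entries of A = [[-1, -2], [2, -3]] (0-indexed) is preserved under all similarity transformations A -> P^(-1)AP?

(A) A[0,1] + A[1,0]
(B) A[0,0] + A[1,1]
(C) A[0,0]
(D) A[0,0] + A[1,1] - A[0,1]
B

A[0,0] + A[1,1] is the trace of A. By the cyclic property of the trace, tr(P^(-1)AP) = tr(APP^(-1)) = tr(A), so it is the same for every matrix similar to A.

The other combinations are not similarity invariants. For example, take P = [[1, 1], [1, 2]] (det P = 1), so P^(-1) = [[2, -1], [-1, 1]] and
B = P^(-1)AP = [[-5, -6], [2, 1]].
Evaluating each option on A and on B:
(A) A[0,1] + A[1,0]: 0 for A, -4 for B -> changes
(B) A[0,0] + A[1,1]: -4 for A, -4 for B -> unchanged
(C) A[0,0]: -1 for A, -5 for B -> changes
(D) A[0,0] + A[1,1] - A[0,1]: -2 for A, 2 for B -> changes

Only (B) A[0,0] + A[1,1] = -4 survives (and it does so for every P, not just this one), so it is the invariant.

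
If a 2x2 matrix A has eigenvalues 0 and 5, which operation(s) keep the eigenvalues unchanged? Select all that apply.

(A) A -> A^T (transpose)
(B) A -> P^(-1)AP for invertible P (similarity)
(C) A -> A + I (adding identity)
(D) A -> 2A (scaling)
A and B

Eigenvalues are preserved by:
1. Similarity transformations: A -> P^(-1)AP (same characteristic polynomial)
2. Transpose: A^T has the same eigenvalues as A

Eigenvalues are NOT preserved by:
- Adding identity: eigenvalues become 0+1, 5+1
- Scaling: eigenvalues become 0, 10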